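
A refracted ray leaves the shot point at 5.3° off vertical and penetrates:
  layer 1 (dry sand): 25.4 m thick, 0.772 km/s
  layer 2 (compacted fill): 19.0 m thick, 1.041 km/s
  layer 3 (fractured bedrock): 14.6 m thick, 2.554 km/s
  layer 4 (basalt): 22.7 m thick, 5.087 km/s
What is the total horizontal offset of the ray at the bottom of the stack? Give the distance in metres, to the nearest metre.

27 m

Ray parameter p = sin 5.3° / 0.772 km/s = 1.1965e-01 s/km.
Layer 1: θ = 5.30°; offset = 25.4·tan 5.30° = 2.356 m.
Layer 2: sin θ = p·1.041 = 0.1246 → θ = 7.16°; offset = 19.0·tan 7.16° = 2.385 m.
Layer 3: sin θ = p·2.554 = 0.3056 → θ = 17.79°; offset = 14.6·tan 17.79° = 4.686 m.
Layer 4: sin θ = p·5.087 = 0.6087 → θ = 37.49°; offset = 22.7·tan 37.49° = 17.414 m.
Summing the layer offsets gives 26.841 m.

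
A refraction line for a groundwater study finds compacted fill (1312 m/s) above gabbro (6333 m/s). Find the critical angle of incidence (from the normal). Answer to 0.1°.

12.0°

At critical incidence the refracted ray runs along the interface (θ₂ = 90°), so sin θ_c = V₁/V₂.
θ_c = arcsin(1312/6333) = arcsin 0.2072 = 11.96°.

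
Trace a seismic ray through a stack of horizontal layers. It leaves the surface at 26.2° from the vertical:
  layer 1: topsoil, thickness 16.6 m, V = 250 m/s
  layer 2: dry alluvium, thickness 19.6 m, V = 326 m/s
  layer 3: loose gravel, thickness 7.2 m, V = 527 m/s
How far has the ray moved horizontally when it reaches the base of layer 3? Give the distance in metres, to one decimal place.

Apply Snell's law at each interface; in layer i the horizontal offset is hᵢ·tan θᵢ.
Layer 1: θ = 26.20°; offset = 16.6·tan 26.20° = 8.168 m.
Layer 2: sin θ = 326·sin 26.2°/250 = 0.5757, θ = 35.15°; offset = 19.6·tan 35.15° = 13.801 m.
Layer 3: sin θ = 527·sin 26.2°/250 = 0.9307, θ = 68.54°; offset = 7.2·tan 68.54° = 18.319 m.
Total horizontal offset = 40.288 m.

40.3 m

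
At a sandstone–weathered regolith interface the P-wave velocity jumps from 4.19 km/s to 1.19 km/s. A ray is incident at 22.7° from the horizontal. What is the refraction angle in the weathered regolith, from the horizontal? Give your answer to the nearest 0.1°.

Convert to the normal: θ₁ = 90° − 22.7° = 67.3°.
sin θ₁/V₁ = sin θ₂/V₂ ⇒ sin θ₂ = 1.19·sin 67.3°/4.19 = 1.19·0.9225/4.19 = 0.2620.
θ₂ = arcsin 0.2620 = 15.19° from the normal.
From the interface: 90° − 15.19° = 74.81°.

74.8°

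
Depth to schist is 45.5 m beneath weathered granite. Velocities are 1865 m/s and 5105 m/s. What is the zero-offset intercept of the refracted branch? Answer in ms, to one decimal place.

tᵢ = 2h·√(V₂²−V₁²)/(V₁V₂).
√(V₂²−V₁²) = √(5105²−1865²) = 4752.1 m/s.
tᵢ = 2·45.5·4752.1/(1865·5105) = 0.04542 s.

45.4 ms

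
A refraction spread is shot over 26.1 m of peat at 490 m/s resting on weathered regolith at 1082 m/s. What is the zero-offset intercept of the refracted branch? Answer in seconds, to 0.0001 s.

0.0950 s

tᵢ = 2h·√(V₂²−V₁²)/(V₁V₂).
√(V₂²−V₁²) = √(1082²−490²) = 964.7 m/s.
tᵢ = 2·26.1·964.7/(490·1082) = 0.09498 s.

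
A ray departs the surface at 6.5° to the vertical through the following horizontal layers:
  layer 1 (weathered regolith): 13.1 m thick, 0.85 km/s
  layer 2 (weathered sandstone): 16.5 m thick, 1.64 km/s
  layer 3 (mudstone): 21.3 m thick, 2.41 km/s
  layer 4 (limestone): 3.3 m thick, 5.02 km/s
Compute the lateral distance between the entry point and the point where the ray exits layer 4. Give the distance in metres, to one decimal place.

15.4 m

Apply Snell's law at each interface; in layer i the horizontal offset is hᵢ·tan θᵢ.
Layer 1: θ = 6.50°; offset = 13.1·tan 6.50° = 1.493 m.
Layer 2: sin θ = 1.64·sin 6.5°/0.85 = 0.2184, θ = 12.62°; offset = 16.5·tan 12.62° = 3.693 m.
Layer 3: sin θ = 2.41·sin 6.5°/0.85 = 0.3210, θ = 18.72°; offset = 21.3·tan 18.72° = 7.218 m.
Layer 4: sin θ = 5.02·sin 6.5°/0.85 = 0.6686, θ = 41.96°; offset = 3.3·tan 41.96° = 2.967 m.
Σ offsets = 15.371 m.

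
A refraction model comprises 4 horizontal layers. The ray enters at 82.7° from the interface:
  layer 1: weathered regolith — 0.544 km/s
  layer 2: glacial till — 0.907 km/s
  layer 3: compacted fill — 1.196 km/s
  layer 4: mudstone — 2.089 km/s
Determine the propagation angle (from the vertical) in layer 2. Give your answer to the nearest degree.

From the normal: θ₁ = 90° − 82.7° = 7.3°.
Snell's law across each interface conserves sin θ / V, so sin θ_2 = V_2·sin θ₁/V₁.
sin θ_2 = 0.907 × sin 7.3° / 0.544 = 0.2119.
θ_2 = 12.23° from the vertical.

12°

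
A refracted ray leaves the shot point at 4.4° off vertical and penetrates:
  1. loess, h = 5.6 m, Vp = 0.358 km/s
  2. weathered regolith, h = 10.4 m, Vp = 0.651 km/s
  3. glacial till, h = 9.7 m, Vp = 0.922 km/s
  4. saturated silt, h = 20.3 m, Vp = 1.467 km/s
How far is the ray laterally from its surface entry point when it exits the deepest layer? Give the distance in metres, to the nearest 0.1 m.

10.6 m

Apply Snell's law at each interface; in layer i the horizontal offset is hᵢ·tan θᵢ.
Layer 1: θ = 4.40°; offset = 5.6·tan 4.40° = 0.431 m.
Layer 2: sin θ = 0.651·sin 4.4°/0.358 = 0.1395, θ = 8.02°; offset = 10.4·tan 8.02° = 1.465 m.
Layer 3: sin θ = 0.922·sin 4.4°/0.358 = 0.1976, θ = 11.40°; offset = 9.7·tan 11.40° = 1.955 m.
Layer 4: sin θ = 1.467·sin 4.4°/0.358 = 0.3144, θ = 18.32°; offset = 20.3·tan 18.32° = 6.723 m.
Summing the layer offsets gives 10.574 m.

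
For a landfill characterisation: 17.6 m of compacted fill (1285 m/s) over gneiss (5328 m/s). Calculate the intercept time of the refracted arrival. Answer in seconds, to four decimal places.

θ_c = arcsin(V₁/V₂) = arcsin(1285/5328) = 13.96°; cos θ_c = 0.9705.
tᵢ = 2h·cos θ_c / V₁ = 2·17.6·0.9705 / 1285 = 0.02658 s.

0.0266 s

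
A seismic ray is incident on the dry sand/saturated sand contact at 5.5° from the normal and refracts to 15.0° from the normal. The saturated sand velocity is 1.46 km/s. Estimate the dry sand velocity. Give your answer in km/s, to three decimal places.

Snell's law: sin 5.5°/V₁ = sin 15.0°/V₂.
V₁ = V₂·sin 5.5°/sin 15.0° = 1.46 × 0.3703 = 0.541 km/s.

0.541 km/s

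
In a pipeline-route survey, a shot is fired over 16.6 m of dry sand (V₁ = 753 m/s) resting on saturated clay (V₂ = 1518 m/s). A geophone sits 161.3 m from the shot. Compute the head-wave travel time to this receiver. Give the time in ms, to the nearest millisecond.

θ_c = arcsin(V₁/V₂) = arcsin(753/1518) = 29.74°, cos θ_c = 0.8683.
Intercept time tᵢ = 2h cos θ_c / V₁ = 2·16.6·0.8683/753 = 0.03828 s.
t = x/V₂ + tᵢ = 161.3/1518 + 0.03828 = 0.14454 s.

145 ms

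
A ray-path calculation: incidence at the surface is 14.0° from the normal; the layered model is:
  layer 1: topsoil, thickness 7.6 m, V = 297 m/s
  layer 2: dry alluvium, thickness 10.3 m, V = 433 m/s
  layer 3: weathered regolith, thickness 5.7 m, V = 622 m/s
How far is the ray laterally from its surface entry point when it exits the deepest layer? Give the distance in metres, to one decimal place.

9.1 m

Ray parameter p = sin 14.0° / 297 m/s = 8.1455e-04 s/m.
Layer 1: θ = 14.00°; offset = 7.6·tan 14.00° = 1.895 m.
Layer 2: sin θ = p·433 = 0.3527 → θ = 20.65°; offset = 10.3·tan 20.65° = 3.882 m.
Layer 3: sin θ = p·622 = 0.5067 → θ = 30.44°; offset = 5.7·tan 30.44° = 3.350 m.
Σ offsets = 9.127 m.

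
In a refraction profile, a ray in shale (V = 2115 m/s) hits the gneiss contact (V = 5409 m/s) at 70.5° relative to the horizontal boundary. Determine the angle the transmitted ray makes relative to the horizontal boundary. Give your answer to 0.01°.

31.38°

Angle from the normal: 90° − 70.5° = 19.5°.
Snell's law: sin θ₂ = (V₂/V₁)·sin θ₁ = (5409/2115)·sin 19.5° = 0.8537.
θ₂ = arcsin 0.8537 = 58.62° from the normal.
From the interface: 90° − 58.62° = 31.38°.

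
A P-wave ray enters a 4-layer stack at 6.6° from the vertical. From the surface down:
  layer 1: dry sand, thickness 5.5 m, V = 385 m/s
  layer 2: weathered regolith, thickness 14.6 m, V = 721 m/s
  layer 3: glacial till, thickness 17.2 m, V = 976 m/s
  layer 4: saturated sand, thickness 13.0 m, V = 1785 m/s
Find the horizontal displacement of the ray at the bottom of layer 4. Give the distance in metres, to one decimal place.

17.3 m

Ray parameter p = sin 6.6° / 385 m/s = 2.9854e-04 s/m.
Layer 1: θ = 6.60°; offset = 5.5·tan 6.60° = 0.636 m.
Layer 2: sin θ = p·721 = 0.2152 → θ = 12.43°; offset = 14.6·tan 12.43° = 3.218 m.
Layer 3: sin θ = p·976 = 0.2914 → θ = 16.94°; offset = 17.2·tan 16.94° = 5.239 m.
Layer 4: sin θ = p·1785 = 0.5329 → θ = 32.20°; offset = 13.0·tan 32.20° = 8.187 m.
Total horizontal offset = 17.280 m.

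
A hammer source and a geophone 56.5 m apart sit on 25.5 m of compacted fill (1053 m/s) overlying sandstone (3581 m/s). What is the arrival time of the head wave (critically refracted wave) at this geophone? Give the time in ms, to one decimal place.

t = x/V₂ + 2h·√(V₂²−V₁²)/(V₁V₂).
√(V₂²−V₁²) = √(3581²−1053²) = 3422.7 m/s; delay term = 2·25.5·3422.7/(1053·3581) = 0.04629 s.
t = 56.5/3581 + 0.04629 = 0.06207 s.

62.1 ms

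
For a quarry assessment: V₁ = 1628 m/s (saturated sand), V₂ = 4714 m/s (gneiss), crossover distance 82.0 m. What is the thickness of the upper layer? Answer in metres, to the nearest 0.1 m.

h = (x_cross/2)·√((V₂−V₁)/(V₂+V₁)).
(V₂−V₁)/(V₂+V₁) = (4714−1628)/(4714+1628) = 0.4866; √ = 0.6976.
h = (82.0/2)·0.6976 = 28.60 m.

28.6 m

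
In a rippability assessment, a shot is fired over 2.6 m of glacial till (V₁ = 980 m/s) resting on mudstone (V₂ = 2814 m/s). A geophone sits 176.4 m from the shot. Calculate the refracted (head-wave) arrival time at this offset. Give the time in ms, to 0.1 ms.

67.7 ms

t = x/V₂ + 2h·√(V₂²−V₁²)/(V₁V₂).
√(V₂²−V₁²) = √(2814²−980²) = 2637.8 m/s; delay term = 2·2.6·2637.8/(980·2814) = 0.00497 s.
t = 176.4/2814 + 0.00497 = 0.06766 s.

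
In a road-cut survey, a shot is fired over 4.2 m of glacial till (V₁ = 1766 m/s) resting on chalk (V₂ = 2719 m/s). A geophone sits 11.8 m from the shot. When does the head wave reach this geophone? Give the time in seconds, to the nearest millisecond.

0.008 s

θ_c = arcsin(V₁/V₂) = arcsin(1766/2719) = 40.50°, cos θ_c = 0.7604.
Intercept time tᵢ = 2h cos θ_c / V₁ = 2·4.2·0.7604/1766 = 0.00362 s.
t = x/V₂ + tᵢ = 11.8/2719 + 0.00362 = 0.00796 s.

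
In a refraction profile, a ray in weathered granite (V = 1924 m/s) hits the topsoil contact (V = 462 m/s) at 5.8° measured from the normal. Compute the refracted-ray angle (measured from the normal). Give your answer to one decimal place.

Snell's law: sin θ₂ = (V₂/V₁)·sin θ₁ = (462/1924)·sin 5.8° = 0.0243.
θ₂ = sin⁻¹(0.0243) = 1.39° (from vertical).

1.4°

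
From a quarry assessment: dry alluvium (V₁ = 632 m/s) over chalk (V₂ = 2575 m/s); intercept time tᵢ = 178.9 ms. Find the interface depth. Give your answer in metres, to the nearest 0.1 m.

θ_c = arcsin(632/2575) = 14.21°; cos θ_c = 0.9694.
tᵢ = 2h cos θ_c/V₁ ⇒ h = tᵢ·V₁/(2 cos θ_c) = 0.1789·632/(2·0.9694) = 58.32 m.

58.3 m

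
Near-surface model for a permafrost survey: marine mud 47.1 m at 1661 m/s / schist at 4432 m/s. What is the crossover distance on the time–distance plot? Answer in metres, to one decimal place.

x_cross = 2h·√((V₂+V₁)/(V₂−V₁)).
(V₂+V₁)/(V₂−V₁) = (4432+1661)/(4432−1661) = 2.1988; √ = 1.4829.
x_cross = 2·47.1·1.4829 = 139.68 m.

139.7 m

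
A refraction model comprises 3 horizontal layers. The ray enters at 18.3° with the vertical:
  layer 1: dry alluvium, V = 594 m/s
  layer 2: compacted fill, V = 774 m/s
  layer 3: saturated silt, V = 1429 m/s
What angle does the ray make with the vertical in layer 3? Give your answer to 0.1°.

Snell's law across each interface conserves sin θ / V, so sin θ_3 = V_3·sin θ₁/V₁.
sin θ_3 = 1429 × sin 18.3° / 594 = 0.7554.
θ_3 = 49.06° from the vertical.

49.1°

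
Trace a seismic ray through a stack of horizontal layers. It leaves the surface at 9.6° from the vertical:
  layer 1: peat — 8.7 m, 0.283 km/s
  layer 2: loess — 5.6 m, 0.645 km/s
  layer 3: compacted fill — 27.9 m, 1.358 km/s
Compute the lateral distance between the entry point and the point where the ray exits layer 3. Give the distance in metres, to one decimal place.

p = sin θ₁/V₁ = sin 9.6°/0.283 = 5.8929e-01 s/km is conserved through the stack.
Layer 1: θ = 9.60°; offset = 8.7·tan 9.60° = 1.471 m.
Layer 2: sin θ = p·0.645 = 0.3801 → θ = 22.34°; offset = 5.6·tan 22.34° = 2.301 m.
Layer 3: sin θ = p·1.358 = 0.8003 → θ = 53.15°; offset = 27.9·tan 53.15° = 37.233 m.
Total horizontal offset = 41.006 m.

41.0 m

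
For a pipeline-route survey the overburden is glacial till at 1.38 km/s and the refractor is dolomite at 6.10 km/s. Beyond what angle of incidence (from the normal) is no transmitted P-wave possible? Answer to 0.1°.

At critical incidence the refracted ray runs along the interface (θ₂ = 90°), so sin θ_c = V₁/V₂.
θ_c = arcsin(1.38/6.10) = arcsin 0.2262 = 13.08°.

13.1°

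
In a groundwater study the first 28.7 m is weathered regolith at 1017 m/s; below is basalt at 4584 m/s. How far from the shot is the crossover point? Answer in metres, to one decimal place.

71.9 m

x_cross = 2h·√((V₂+V₁)/(V₂−V₁)).
(V₂+V₁)/(V₂−V₁) = (4584+1017)/(4584−1017) = 1.5702; √ = 1.2531.
x_cross = 2·28.7·1.2531 = 71.93 m.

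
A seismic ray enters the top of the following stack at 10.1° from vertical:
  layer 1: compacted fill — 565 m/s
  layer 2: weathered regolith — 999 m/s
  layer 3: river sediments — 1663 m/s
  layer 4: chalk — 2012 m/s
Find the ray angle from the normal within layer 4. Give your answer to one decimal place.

Snell's law across each interface conserves sin θ / V, so sin θ_4 = V_4·sin θ₁/V₁.
sin θ_4 = 2012 × sin 10.1° / 565 = 0.6245.
θ_4 = 38.64° from the vertical.

38.6°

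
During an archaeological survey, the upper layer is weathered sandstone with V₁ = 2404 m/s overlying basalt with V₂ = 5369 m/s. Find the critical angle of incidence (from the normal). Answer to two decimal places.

At critical incidence the refracted ray runs along the interface (θ₂ = 90°), so sin θ_c = V₁/V₂.
θ_c = arcsin(2404/5369) = arcsin 0.4478 = 26.60°.

26.60°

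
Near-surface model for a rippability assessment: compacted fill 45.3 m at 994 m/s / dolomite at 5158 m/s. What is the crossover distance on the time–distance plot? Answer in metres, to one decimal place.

θ_c = arcsin(994/5158) = 11.11°, so cos θ_c = 0.9813 and tᵢ = 2h cos θ_c/V₁ = 0.0894 s.
At crossover x/V₁ = x/V₂ + tᵢ ⇒ x = tᵢ/(1/V₁ − 1/V₂) = 0.08944/(1.0060e-03 − 1.9387e-04) = 110.12 m.

110.1 m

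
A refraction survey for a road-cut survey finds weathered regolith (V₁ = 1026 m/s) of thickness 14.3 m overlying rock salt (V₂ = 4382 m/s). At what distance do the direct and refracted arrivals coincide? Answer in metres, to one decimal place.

θ_c = arcsin(1026/4382) = 13.54°, so cos θ_c = 0.9722 and tᵢ = 2h cos θ_c/V₁ = 0.0271 s.
At crossover x/V₁ = x/V₂ + tᵢ ⇒ x = tᵢ/(1/V₁ − 1/V₂) = 0.02710/(9.7466e-04 − 2.2821e-04) = 36.31 m.

36.3 m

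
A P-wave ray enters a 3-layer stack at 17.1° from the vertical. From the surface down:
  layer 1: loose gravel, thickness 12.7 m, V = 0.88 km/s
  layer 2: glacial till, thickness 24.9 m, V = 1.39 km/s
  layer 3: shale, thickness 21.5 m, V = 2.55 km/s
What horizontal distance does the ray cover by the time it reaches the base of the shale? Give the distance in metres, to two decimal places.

p = sin θ₁/V₁ = sin 17.1°/0.88 = 3.3414e-01 s/km is conserved through the stack.
Layer 1: θ = 17.10°; offset = 12.7·tan 17.10° = 3.9070 m.
Layer 2: sin θ = p·1.39 = 0.4645 → θ = 27.67°; offset = 24.9·tan 27.67° = 13.0587 m.
Layer 3: sin θ = p·2.55 = 0.8520 → θ = 58.44°; offset = 21.5·tan 58.44° = 34.9959 m.
Total horizontal offset = 51.9617 m.

51.96 m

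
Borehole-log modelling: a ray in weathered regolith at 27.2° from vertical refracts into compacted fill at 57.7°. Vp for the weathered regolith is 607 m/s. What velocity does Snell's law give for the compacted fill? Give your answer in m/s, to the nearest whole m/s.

1122 m/s

sin 27.2° = 0.4571; sin 57.7° = 0.8453.
V₂ = V₁·(sin θ₂/sin θ₁) = 607·(0.8453/0.4571) = 1122.46 m/s.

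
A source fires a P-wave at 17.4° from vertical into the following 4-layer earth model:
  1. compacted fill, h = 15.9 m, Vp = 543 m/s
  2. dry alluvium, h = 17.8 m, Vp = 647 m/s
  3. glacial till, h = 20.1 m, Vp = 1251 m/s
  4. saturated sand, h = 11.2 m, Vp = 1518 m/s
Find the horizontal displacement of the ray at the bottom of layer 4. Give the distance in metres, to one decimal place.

47.9 m

Ray parameter p = sin 17.4° / 543 m/s = 5.5072e-04 s/m.
Layer 1: θ = 17.40°; offset = 15.9·tan 17.40° = 4.983 m.
Layer 2: sin θ = p·647 = 0.3563 → θ = 20.87°; offset = 17.8·tan 20.87° = 6.788 m.
Layer 3: sin θ = p·1251 = 0.6890 → θ = 43.55°; offset = 20.1·tan 43.55° = 19.106 m.
Layer 4: sin θ = p·1518 = 0.8360 → θ = 56.72°; offset = 11.2·tan 56.72° = 17.063 m.
Total horizontal offset = 47.939 m.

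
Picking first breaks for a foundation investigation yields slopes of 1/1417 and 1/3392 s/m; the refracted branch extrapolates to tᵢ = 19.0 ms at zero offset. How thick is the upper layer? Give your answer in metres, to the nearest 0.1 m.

h = tᵢ·V₁·V₂ / (2·√(V₂²−V₁²)).
√(V₂²−V₁²) = √(3392² − 1417²) = 3081.8 m/s.
h = 0.019 s × 1417 × 3392 / (2 × 3081.8) = 14.82 m.

14.8 m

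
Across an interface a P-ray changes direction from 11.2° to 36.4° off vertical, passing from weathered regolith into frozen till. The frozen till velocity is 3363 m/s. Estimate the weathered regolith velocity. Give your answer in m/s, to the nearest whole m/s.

1101 m/s

sin 11.2° = 0.1942; sin 36.4° = 0.5934.
V₁ = V₂·(sin θ₁/sin θ₂) = 3363·(0.1942/0.5934) = 1100.76 m/s.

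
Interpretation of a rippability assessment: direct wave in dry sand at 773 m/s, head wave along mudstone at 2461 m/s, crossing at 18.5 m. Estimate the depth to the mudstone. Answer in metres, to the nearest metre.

7 m

h = (x_cross/2)·√((V₂−V₁)/(V₂+V₁)).
(V₂−V₁)/(V₂+V₁) = (2461−773)/(2461+773) = 0.5220; √ = 0.7225.
h = (18.5/2)·0.7225 = 6.68 m.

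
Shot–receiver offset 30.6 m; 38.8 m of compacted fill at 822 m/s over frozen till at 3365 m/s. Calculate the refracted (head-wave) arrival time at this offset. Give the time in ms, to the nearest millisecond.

101 ms

θ_c = arcsin(V₁/V₂) = arcsin(822/3365) = 14.14°, cos θ_c = 0.9697.
Intercept time tᵢ = 2h cos θ_c / V₁ = 2·38.8·0.9697/822 = 0.09154 s.
t = x/V₂ + tᵢ = 30.6/3365 + 0.09154 = 0.10064 s.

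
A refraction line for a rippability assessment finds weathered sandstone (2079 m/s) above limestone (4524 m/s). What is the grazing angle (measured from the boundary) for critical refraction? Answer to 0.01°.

Critical incidence: sin θ_c = V₁/V₂ = 2079/4524 = 0.4595.
θ_c = arcsin 0.4595 = 27.36°.
Measured from the interface: 90° − 27.36° = 62.64°.

62.64°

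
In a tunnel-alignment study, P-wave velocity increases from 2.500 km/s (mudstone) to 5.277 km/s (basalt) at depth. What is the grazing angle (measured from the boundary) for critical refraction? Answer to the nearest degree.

Critical incidence: sin θ_c = V₁/V₂ = 2.500/5.277 = 0.4738.
θ_c = arcsin 0.4738 = 28.28°.
Measured from the interface: 90° − 28.28° = 61.72°.

62°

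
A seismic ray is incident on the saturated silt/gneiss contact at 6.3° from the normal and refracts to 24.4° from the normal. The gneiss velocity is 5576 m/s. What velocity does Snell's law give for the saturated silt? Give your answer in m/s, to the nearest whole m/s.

Snell's law: sin 6.3°/V₁ = sin 24.4°/V₂.
V₁ = V₂·sin 6.3°/sin 24.4° = 5576 × 0.2656 = 1481.17 m/s.

1481 m/s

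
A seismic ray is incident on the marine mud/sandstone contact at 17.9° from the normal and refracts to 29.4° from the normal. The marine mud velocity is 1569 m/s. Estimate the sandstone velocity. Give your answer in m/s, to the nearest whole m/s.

sin 17.9° = 0.3074; sin 29.4° = 0.4909.
V₂ = V₁·(sin θ₂/sin θ₁) = 1569·(0.4909/0.3074) = 2505.97 m/s.

2506 m/s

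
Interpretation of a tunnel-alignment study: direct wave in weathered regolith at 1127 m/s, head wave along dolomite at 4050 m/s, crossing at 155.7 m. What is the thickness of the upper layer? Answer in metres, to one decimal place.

58.5 m

h = (x_cross/2)·√((V₂−V₁)/(V₂+V₁)).
(V₂−V₁)/(V₂+V₁) = (4050−1127)/(4050+1127) = 0.5646; √ = 0.7514.
h = (155.7/2)·0.7514 = 58.50 m.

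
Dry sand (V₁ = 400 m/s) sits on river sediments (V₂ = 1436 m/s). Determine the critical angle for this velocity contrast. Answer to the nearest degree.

16°

Critical incidence: sin θ_c = V₁/V₂ = 400/1436 = 0.2786.
θ_c = arcsin 0.2786 = 16.17°.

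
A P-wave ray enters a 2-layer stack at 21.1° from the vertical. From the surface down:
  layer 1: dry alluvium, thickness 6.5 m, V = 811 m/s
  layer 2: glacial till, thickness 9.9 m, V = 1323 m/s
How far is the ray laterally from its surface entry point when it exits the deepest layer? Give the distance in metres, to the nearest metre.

Ray parameter p = sin 21.1° / 811 m/s = 4.4389e-04 s/m.
Layer 1: θ = 21.10°; offset = 6.5·tan 21.10° = 2.508 m.
Layer 2: sin θ = p·1323 = 0.5873 → θ = 35.96°; offset = 9.9·tan 35.96° = 7.183 m.
Total horizontal offset = 9.691 m.

10 m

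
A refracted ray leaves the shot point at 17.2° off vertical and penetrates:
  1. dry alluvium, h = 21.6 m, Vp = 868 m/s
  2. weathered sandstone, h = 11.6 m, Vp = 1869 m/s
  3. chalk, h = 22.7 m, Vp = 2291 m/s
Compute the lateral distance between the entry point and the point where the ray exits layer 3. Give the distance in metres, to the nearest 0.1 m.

44.6 m

p = sin θ₁/V₁ = sin 17.2°/868 = 3.4068e-04 s/m is conserved through the stack.
Layer 1: θ = 17.20°; offset = 21.6·tan 17.20° = 6.686 m.
Layer 2: sin θ = p·1869 = 0.6367 → θ = 39.55°; offset = 11.6·tan 39.55° = 9.579 m.
Layer 3: sin θ = p·2291 = 0.7805 → θ = 51.31°; offset = 22.7·tan 51.31° = 28.340 m.
Summing the layer offsets gives 44.605 m.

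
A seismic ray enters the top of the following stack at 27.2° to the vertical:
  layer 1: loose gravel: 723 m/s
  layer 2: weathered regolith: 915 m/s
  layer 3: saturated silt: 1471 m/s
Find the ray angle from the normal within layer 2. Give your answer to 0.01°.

35.34°

Ray parameter p = sin 27.2° / 723 = 6.3222e-04 s/m.
sin θ_2 = p·V_2 = 6.3222e-04 × 915 = 0.5785.
θ_2 = arcsin 0.5785 = 35.34°.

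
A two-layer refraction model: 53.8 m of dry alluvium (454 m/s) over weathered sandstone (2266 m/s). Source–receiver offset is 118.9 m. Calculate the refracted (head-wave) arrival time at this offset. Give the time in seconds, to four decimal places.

0.2847 s

t = x/V₂ + 2h·√(V₂²−V₁²)/(V₁V₂).
√(V₂²−V₁²) = √(2266²−454²) = 2220.1 m/s; delay term = 2·53.8·2220.1/(454·2266) = 0.23220 s.
t = 118.9/2266 + 0.23220 = 0.28467 s.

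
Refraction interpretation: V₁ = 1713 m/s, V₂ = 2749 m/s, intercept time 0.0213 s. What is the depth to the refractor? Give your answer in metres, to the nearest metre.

θ_c = arcsin(1713/2749) = 38.55°; cos θ_c = 0.7821.
tᵢ = 2h cos θ_c/V₁ ⇒ h = tᵢ·V₁/(2 cos θ_c) = 0.0213·1713/(2·0.7821) = 23.33 m.

23 m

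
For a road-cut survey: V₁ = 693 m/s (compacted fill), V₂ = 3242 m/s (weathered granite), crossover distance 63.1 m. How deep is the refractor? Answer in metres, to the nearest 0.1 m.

x_cross = 2h·√((V₂+V₁)/(V₂−V₁)) → h = x_cross / (2·√((V₂+V₁)/(V₂−V₁))).
√((V₂+V₁)/(V₂−V₁)) = √((3242+693)/(3242−693)) = 1.2425.
h = 63.1 / (2·1.2425) = 25.39 m.

25.4 m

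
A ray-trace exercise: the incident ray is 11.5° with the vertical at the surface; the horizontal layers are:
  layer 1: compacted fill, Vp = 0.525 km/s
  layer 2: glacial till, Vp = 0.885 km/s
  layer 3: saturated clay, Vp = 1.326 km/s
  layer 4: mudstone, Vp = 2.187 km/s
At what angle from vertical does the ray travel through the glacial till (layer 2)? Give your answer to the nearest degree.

20°

Snell's law across each interface conserves sin θ / V, so sin θ_2 = V_2·sin θ₁/V₁.
sin θ_2 = 0.885 × sin 11.5° / 0.525 = 0.3361.
θ_2 = arcsin 0.3361 = 19.64°.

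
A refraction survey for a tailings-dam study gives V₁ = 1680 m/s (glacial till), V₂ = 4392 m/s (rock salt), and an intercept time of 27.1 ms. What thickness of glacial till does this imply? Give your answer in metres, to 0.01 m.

h = tᵢ·V₁·V₂ / (2·√(V₂²−V₁²)).
√(V₂²−V₁²) = √(4392² − 1680²) = 4058.0 m/s.
h = 0.0271 s × 1680 × 4392 / (2 × 4058.0) = 24.64 m.

24.64 m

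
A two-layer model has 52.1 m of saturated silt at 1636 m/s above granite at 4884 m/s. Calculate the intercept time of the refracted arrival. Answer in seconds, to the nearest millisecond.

0.060 s

tᵢ = 2h·√(V₂²−V₁²)/(V₁V₂).
√(V₂²−V₁²) = √(4884²−1636²) = 4601.8 m/s.
tᵢ = 2·52.1·4601.8/(1636·4884) = 0.06001 s.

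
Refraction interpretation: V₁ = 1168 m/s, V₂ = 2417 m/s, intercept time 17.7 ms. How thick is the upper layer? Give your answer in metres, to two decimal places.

h = tᵢ·V₁·V₂ / (2·√(V₂²−V₁²)).
√(V₂²−V₁²) = √(2417² − 1168²) = 2116.0 m/s.
h = 0.0177 s × 1168 × 2417 / (2 × 2116.0) = 11.81 m.

11.81 m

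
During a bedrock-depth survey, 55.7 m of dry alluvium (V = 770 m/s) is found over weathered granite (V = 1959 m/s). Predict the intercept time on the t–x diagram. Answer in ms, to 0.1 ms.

tᵢ = 2h·√(V₂²−V₁²)/(V₁V₂).
√(V₂²−V₁²) = √(1959²−770²) = 1801.3 m/s.
tᵢ = 2·55.7·1801.3/(770·1959) = 0.13303 s.

133.0 ms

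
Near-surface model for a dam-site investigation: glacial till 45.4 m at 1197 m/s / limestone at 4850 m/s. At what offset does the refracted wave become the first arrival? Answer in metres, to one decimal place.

x_cross = 2h·√((V₂+V₁)/(V₂−V₁)).
(V₂+V₁)/(V₂−V₁) = (4850+1197)/(4850−1197) = 1.6554; √ = 1.2866.
x_cross = 2·45.4·1.2866 = 116.82 m.

116.8 m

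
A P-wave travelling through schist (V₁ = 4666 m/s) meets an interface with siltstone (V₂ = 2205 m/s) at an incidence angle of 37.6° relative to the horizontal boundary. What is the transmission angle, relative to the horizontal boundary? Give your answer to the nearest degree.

68°

Angle from the normal: 90° − 37.6° = 52.4°.
sin θ₁/V₁ = sin θ₂/V₂ ⇒ sin θ₂ = 2205·sin 52.4°/4666 = 2205·0.7923/4666 = 0.3744.
θ₂ = sin⁻¹(0.3744) = 21.99° (from vertical).
From the interface: 90° − 21.99° = 68.01°.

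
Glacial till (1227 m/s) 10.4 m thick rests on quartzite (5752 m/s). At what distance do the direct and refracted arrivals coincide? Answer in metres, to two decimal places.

θ_c = arcsin(1227/5752) = 12.32°, so cos θ_c = 0.9770 and tᵢ = 2h cos θ_c/V₁ = 0.0166 s.
At crossover x/V₁ = x/V₂ + tᵢ ⇒ x = tᵢ/(1/V₁ − 1/V₂) = 0.01656/(8.1500e-04 − 1.7385e-04) = 25.83 m.

25.83 m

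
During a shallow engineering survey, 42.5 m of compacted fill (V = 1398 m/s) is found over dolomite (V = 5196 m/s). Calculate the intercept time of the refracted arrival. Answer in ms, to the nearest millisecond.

59 ms

tᵢ = 2h·√(V₂²−V₁²)/(V₁V₂).
√(V₂²−V₁²) = √(5196²−1398²) = 5004.4 m/s.
tᵢ = 2·42.5·5004.4/(1398·5196) = 0.05856 s.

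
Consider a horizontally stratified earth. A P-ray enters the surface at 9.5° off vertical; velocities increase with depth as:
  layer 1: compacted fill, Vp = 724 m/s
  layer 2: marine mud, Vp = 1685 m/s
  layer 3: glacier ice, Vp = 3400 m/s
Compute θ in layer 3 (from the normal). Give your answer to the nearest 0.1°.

Ray parameter p = sin 9.5° / 724 = 2.2797e-04 s/m.
sin θ_3 = p·V_3 = 2.2797e-04 × 3400 = 0.7751.
θ_3 = 50.81° from the vertical.

50.8°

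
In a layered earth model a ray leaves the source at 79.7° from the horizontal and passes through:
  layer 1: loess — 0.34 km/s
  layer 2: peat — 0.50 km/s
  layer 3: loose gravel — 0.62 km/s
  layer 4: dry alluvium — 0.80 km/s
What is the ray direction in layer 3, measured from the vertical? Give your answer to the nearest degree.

19°

From the normal: θ₁ = 90° − 79.7° = 10.3°.
Ray parameter p = sin 10.3° / 0.34 = 5.2589e-01 s/km.
sin θ_3 = p·V_3 = 5.2589e-01 × 0.62 = 0.3261.
θ_3 = 19.03° from the vertical.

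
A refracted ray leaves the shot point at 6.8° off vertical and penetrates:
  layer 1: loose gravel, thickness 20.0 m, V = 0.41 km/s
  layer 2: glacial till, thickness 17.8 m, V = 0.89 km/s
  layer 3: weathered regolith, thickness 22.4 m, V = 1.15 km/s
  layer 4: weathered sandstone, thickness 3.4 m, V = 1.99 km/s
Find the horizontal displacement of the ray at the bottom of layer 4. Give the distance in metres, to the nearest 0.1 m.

Apply Snell's law at each interface; in layer i the horizontal offset is hᵢ·tan θᵢ.
Layer 1: θ = 6.80°; offset = 20.0·tan 6.80° = 2.385 m.
Layer 2: sin θ = 0.89·sin 6.8°/0.41 = 0.2570, θ = 14.89°; offset = 17.8·tan 14.89° = 4.734 m.
Layer 3: sin θ = 1.15·sin 6.8°/0.41 = 0.3321, θ = 19.40°; offset = 22.4·tan 19.40° = 7.887 m.
Layer 4: sin θ = 1.99·sin 6.8°/0.41 = 0.5747, θ = 35.08°; offset = 3.4·tan 35.08° = 2.388 m.
Summing the layer offsets gives 17.393 m.

17.4 m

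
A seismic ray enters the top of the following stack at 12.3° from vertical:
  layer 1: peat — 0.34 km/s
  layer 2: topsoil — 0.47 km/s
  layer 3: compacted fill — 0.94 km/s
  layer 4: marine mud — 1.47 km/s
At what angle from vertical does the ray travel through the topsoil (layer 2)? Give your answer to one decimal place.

17.1°

Ray parameter p = sin 12.3° / 0.34 = 6.2656e-01 s/km.
sin θ_2 = p·V_2 = 6.2656e-01 × 0.47 = 0.2945.
θ_2 = arcsin 0.2945 = 17.13°.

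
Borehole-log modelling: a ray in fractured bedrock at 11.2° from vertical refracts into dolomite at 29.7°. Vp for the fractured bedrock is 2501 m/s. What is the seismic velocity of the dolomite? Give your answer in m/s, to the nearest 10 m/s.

6380 m/s

Snell's law: sin 11.2°/V₁ = sin 29.7°/V₂.
V₂ = V₁·sin 29.7°/sin 11.2° = 2501 × 2.5508 = 6379.62 m/s.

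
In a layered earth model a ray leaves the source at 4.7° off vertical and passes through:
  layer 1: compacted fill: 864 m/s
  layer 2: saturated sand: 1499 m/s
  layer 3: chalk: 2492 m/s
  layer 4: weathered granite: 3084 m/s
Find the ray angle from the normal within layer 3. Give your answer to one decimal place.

Snell's law across each interface conserves sin θ / V, so sin θ_3 = V_3·sin θ₁/V₁.
sin θ_3 = 2492 × sin 4.7° / 864 = 0.2363.
θ_3 = arcsin 0.2363 = 13.67°.

13.7°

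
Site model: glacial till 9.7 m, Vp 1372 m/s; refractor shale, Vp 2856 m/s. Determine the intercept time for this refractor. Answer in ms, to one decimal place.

12.4 ms

θ_c = arcsin(V₁/V₂) = arcsin(1372/2856) = 28.71°; cos θ_c = 0.8771.
tᵢ = 2h·cos θ_c / V₁ = 2·9.7·0.8771 / 1372 = 0.01240 s.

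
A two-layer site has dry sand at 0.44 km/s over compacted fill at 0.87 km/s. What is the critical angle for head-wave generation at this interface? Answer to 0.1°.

Critical incidence: sin θ_c = V₁/V₂ = 0.44/0.87 = 0.5057.
θ_c = arcsin 0.5057 = 30.38°.

30.4°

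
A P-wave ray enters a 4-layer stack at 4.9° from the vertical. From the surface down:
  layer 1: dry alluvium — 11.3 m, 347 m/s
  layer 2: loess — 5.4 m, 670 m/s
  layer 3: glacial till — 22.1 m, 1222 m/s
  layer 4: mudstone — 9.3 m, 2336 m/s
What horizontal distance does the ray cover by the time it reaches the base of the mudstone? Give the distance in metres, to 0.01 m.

Ray parameter p = sin 4.9° / 347 m/s = 2.4616e-04 s/m.
Layer 1: θ = 4.90°; offset = 11.3·tan 4.90° = 0.9688 m.
Layer 2: sin θ = p·670 = 0.1649 → θ = 9.49°; offset = 5.4·tan 9.49° = 0.9030 m.
Layer 3: sin θ = p·1222 = 0.3008 → θ = 17.51°; offset = 22.1·tan 17.51° = 6.9706 m.
Layer 4: sin θ = p·2336 = 0.5750 → θ = 35.10°; offset = 9.3·tan 35.10° = 6.5365 m.
Σ offsets = 15.3789 m.

15.38 m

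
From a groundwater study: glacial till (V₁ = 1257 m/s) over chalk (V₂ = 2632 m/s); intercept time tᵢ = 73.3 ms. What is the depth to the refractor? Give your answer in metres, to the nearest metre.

h = tᵢ·V₁·V₂ / (2·√(V₂²−V₁²)).
√(V₂²−V₁²) = √(2632² − 1257²) = 2312.4 m/s.
h = 0.0733 s × 1257 × 2632 / (2 × 2312.4) = 52.44 m.

52 m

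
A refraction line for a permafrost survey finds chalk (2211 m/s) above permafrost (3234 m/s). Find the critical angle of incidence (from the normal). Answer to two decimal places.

43.13°

At critical incidence the refracted ray runs along the interface (θ₂ = 90°), so sin θ_c = V₁/V₂.
θ_c = arcsin(2211/3234) = arcsin 0.6837 = 43.13°.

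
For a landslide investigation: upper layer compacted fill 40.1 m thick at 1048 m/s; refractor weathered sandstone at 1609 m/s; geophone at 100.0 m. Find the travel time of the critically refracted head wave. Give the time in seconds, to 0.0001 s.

t = x/V₂ + 2h·√(V₂²−V₁²)/(V₁V₂).
√(V₂²−V₁²) = √(1609²−1048²) = 1220.9 m/s; delay term = 2·40.1·1220.9/(1048·1609) = 0.05807 s.
t = 100.0/1609 + 0.05807 = 0.12022 s.

0.1202 s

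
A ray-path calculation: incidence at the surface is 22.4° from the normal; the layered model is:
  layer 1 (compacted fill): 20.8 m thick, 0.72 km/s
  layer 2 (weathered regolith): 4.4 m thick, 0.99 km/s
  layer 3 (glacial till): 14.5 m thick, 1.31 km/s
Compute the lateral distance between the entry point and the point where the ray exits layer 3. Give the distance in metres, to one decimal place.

25.2 m

Apply Snell's law at each interface; in layer i the horizontal offset is hᵢ·tan θᵢ.
Layer 1: θ = 22.40°; offset = 20.8·tan 22.40° = 8.573 m.
Layer 2: sin θ = 0.99·sin 22.4°/0.72 = 0.5240, θ = 31.60°; offset = 4.4·tan 31.60° = 2.707 m.
Layer 3: sin θ = 1.31·sin 22.4°/0.72 = 0.6933, θ = 43.89°; offset = 14.5·tan 43.89° = 13.951 m.
Σ offsets = 25.231 m.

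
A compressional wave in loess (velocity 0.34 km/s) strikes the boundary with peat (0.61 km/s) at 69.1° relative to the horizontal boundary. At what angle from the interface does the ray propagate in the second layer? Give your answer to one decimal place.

50.2°

Angle from the normal: 90° − 69.1° = 20.9°.
Snell's law: sin θ₂ = (V₂/V₁)·sin θ₁ = (0.61/0.34)·sin 20.9° = 0.6400.
θ₂ = sin⁻¹(0.6400) = 39.79° (from vertical).
From the interface: 90° − 39.79° = 50.21°.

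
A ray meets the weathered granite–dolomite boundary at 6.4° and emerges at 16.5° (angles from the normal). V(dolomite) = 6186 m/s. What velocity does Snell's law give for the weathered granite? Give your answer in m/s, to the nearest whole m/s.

2428 m/s

sin 6.4° = 0.1115; sin 16.5° = 0.2840.
V₁ = V₂·(sin θ₁/sin θ₂) = 6186·(0.1115/0.2840) = 2427.85 m/s.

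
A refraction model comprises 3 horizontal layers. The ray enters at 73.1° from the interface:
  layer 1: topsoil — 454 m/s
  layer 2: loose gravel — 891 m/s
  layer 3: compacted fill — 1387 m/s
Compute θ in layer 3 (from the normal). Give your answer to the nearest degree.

63°

From the normal: θ₁ = 90° − 73.1° = 16.9°.
Ray parameter p = sin 16.9° / 454 = 6.4031e-04 s/m.
sin θ_3 = p·V_3 = 6.4031e-04 × 1387 = 0.8881.
θ_3 = arcsin 0.8881 = 62.64°.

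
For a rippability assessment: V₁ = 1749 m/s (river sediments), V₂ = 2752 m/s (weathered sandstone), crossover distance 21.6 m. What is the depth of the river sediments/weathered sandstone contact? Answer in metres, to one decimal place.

h = (x_cross/2)·√((V₂−V₁)/(V₂+V₁)).
(V₂−V₁)/(V₂+V₁) = (2752−1749)/(2752+1749) = 0.2228; √ = 0.4721.
h = (21.6/2)·0.4721 = 5.10 m.

5.1 m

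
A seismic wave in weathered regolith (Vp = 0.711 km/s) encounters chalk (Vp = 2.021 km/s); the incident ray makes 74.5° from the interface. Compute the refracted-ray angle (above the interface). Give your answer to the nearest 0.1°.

40.6°

Convert to the normal: θ₁ = 90° − 74.5° = 15.5°.
Snell's law: sin θ₂ = (V₂/V₁)·sin θ₁ = (2.021/0.711)·sin 15.5° = 0.7596.
θ₂ = arcsin 0.7596 = 49.43° from the normal.
From the interface: 90° − 49.43° = 40.57°.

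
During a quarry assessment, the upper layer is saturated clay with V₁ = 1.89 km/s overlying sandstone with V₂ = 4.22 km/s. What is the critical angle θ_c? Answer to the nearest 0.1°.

At critical incidence the refracted ray runs along the interface (θ₂ = 90°), so sin θ_c = V₁/V₂.
θ_c = arcsin(1.89/4.22) = arcsin 0.4479 = 26.61°.

26.6°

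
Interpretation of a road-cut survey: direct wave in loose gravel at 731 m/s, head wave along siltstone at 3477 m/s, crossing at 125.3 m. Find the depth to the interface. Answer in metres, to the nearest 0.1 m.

x_cross = 2h·√((V₂+V₁)/(V₂−V₁)) → h = x_cross / (2·√((V₂+V₁)/(V₂−V₁))).
√((V₂+V₁)/(V₂−V₁)) = √((3477+731)/(3477−731)) = 1.2379.
h = 125.3 / (2·1.2379) = 50.61 m.

50.6 m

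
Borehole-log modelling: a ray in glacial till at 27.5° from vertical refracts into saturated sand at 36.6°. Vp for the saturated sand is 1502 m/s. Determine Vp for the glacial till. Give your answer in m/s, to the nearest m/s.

sin 27.5° = 0.4617; sin 36.6° = 0.5962.
V₁ = V₂·(sin θ₁/sin θ₂) = 1502·(0.4617/0.5962) = 1163.23 m/s.

1163 m/s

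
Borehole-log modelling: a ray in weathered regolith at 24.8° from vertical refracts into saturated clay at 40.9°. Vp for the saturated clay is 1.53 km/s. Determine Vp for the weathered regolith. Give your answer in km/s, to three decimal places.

0.980 km/s

sin 24.8° = 0.4195; sin 40.9° = 0.6547.
V₁ = V₂·(sin θ₁/sin θ₂) = 1.53·(0.4195/0.6547) = 0.980 km/s.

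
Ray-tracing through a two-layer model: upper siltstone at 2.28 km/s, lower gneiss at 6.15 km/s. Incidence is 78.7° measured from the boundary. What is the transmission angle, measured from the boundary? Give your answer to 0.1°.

58.1°

Convert to the normal: θ₁ = 90° − 78.7° = 11.3°.
Snell's law: sin θ₂ = (V₂/V₁)·sin θ₁ = (6.15/2.28)·sin 11.3° = 0.5285.
θ₂ = arcsin 0.5285 = 31.91° from the normal.
From the interface: 90° − 31.91° = 58.09°.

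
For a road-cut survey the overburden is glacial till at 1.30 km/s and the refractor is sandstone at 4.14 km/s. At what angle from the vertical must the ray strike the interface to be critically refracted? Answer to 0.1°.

At critical incidence the refracted ray runs along the interface (θ₂ = 90°), so sin θ_c = V₁/V₂.
θ_c = arcsin(1.30/4.14) = arcsin 0.3140 = 18.30°.

18.3°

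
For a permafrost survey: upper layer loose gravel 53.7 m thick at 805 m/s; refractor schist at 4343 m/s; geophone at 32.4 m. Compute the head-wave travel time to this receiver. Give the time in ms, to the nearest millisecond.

θ_c = arcsin(V₁/V₂) = arcsin(805/4343) = 10.68°, cos θ_c = 0.9827.
Intercept time tᵢ = 2h cos θ_c / V₁ = 2·53.7·0.9827/805 = 0.13110 s.
t = x/V₂ + tᵢ = 32.4/4343 + 0.13110 = 0.13856 s.

139 ms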